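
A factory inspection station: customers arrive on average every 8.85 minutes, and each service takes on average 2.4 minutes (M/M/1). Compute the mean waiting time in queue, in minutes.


λ = 60/8.85 = 6.7797 /hr
μ = 60/2.4 = 25.0000 /hr
ρ = λ/μ = 6.7797/25.0000 = 0.2712
Wq = ρ/(μ−λ) = 0.2712/(25.0000−6.7797) = 0.01488 hr
In minutes: 0.01488·60 = 0.8930 min

Final: 0.8930 min


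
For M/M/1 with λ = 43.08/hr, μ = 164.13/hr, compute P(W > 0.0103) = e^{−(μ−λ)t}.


W ~ Exponential(μ−λ) for M/M/1.
μ − λ = 164.13 − 43.08 = 121.0500
P(W > t) = e^{−(μ−λ)t} = e^{−1.2468} = 0.287419

Final: 0.287419


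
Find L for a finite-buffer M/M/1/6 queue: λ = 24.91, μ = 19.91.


ρ = 24.91/19.91 = 1.2511
L = ρ[1 − (K+1)ρ^K + Kρ^(K+1)] / [(1−ρ)(1−ρ^(K+1))]
Numerator: 1.2511·(1 − 7·3.835437 + 6·4.798630) = 3.682982
Denominator: (-0.2511)·(-3.798630) = 0.953950
L = 3.682982/0.953950 = 3.8608

Final: 3.8608


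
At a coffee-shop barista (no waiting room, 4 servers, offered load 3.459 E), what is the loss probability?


B(c,a) = (a^c/c!) / Σ_{k=0}^{c} a^k/k!
a^4/4! = 5.964733
Σ terms (k=0..4): 1.00000 + 3.45900 + 5.98234 + 6.89764 + 5.96473 = 23.303712
B = 5.964733/23.303712 = 0.255956

Final: 0.255956


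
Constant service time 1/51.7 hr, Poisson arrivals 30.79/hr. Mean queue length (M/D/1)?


ρ = 30.79/51.7 = 0.5956
M/D/1: Lq = ρ²/(2(1−ρ)) = 0.3547/(2·0.4044) = 0.43847

Final: 0.43847


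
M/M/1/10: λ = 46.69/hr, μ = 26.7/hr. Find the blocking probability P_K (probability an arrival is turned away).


ρ = λ/μ = 46.69/26.7 = 1.7487
P_K = (1−ρ)ρ^K/(1−ρ^(K+1)) = (-0.7487·267.378280)/(1 − 467.561495)
= -200.183214/-466.561495 = 0.429061

Final: 0.429061


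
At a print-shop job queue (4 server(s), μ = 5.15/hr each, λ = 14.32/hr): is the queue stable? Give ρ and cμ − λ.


Total capacity cμ = 4·5.15 = 20.60/hr
ρ = λ/(cμ) = 14.32/20.60 = 0.6951
Stable ⇔ ρ < 1: YES
Spare capacity = cμ − λ = 20.60 − 14.32 = 6.28/hr

Final: ρ = 0.6951; stable; margin = 6.28/hr


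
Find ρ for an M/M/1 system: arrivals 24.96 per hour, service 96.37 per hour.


ρ = λ/μ = 24.96/96.37 = 0.2590

Final: 0.2590


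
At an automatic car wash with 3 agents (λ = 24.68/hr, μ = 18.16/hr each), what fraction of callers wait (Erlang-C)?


a = λ/μ = 1.3590; ρ = a/3 = 0.4530
P₀ = 0.247076 (from M/M/c formula)
C(c,a) = [a^c/(c!(1−ρ))]·P₀ = [2.51008/(6·0.5470)]·0.247076
= 0.76482·0.247076 = 0.188968

Final: 0.188968


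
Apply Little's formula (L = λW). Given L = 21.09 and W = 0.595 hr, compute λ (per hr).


λ = L/W = 21.09/0.595 = 35.4454 /hr

Final: 35.4454 /hr


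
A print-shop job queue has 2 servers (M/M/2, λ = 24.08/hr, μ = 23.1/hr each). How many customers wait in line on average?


a = λ/μ = 1.0424; ρ = a/2 = 0.5212
P₀ = 0.314741
Lq = P₀·a^c·ρ / (c!·(1−ρ)²) = 0.314741·1.08665·0.5212/(2·0.22924)
= 0.38881

Final: 0.38881


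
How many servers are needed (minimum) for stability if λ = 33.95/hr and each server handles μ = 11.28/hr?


Stability requires cμ > λ ⇔ c > λ/μ.
λ/μ = 33.95/11.28 = 3.0098
Minimum integer c = ⌊3.0098⌋ + 1 = 4
Check: 4·11.28 = 45.12 > 33.95, while 3·11.28 = 33.84 ≤ 33.95

Final: 4 servers


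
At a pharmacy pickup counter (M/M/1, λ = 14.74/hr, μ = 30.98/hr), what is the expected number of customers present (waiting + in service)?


ρ = λ/μ = 14.74/30.98 = 0.4758
L = ρ/(1−ρ) = 0.4758/(1 − 0.4758) = 0.4758/0.5242 = 0.9076

Final: 0.9076


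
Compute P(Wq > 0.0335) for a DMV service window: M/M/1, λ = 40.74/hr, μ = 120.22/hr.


ρ = 40.74/120.22 = 0.3389
P(Wq > t) = ρ·e^{−(μ−λ)t} = 0.3389·e^{−2.6626}
= 0.3389·0.069768 = 0.023643

Final: 0.023643


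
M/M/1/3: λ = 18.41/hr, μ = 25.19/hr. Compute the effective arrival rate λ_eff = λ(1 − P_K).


ρ = 0.7308; P_K = (1−ρ)ρ^3/(1−ρ^4) = 0.147013
λ_eff = λ(1 − P_K) = 18.41·(1 − 0.147013) = 18.41·0.852987 = 15.7035 /hr

Final: 15.7035 /hr


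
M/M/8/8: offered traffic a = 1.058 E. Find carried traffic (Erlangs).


B(8,1.058) = 0.00001352 (Erlang-B)
Carried load = a(1 − B) = 1.058·(1 − 0.00001352) = 1.058·0.999986 = 1.0580 E

Final: 1.0580 Erlangs


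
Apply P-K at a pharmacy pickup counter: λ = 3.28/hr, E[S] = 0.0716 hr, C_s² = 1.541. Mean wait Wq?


ρ = λ·E[S] = 3.28·0.0716 = 0.2348
E[S²] = E[S]²(1+C_s²) = 0.0716²·(1+1.541) = 0.013027
Wq = λ·E[S²]/(2(1−ρ)) = 3.28·0.013027/(2·0.7652) = 0.02792 hr

Final: 0.02792 hr


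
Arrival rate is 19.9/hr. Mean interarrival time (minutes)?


Mean interarrival time = 1/λ = 1/19.9 hour = 0.05025 hour
In minutes: 0.05025 × 60 = 3.0151 min

Final: 3.0151 min


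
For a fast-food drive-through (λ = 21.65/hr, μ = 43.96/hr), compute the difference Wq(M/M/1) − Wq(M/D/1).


ρ = 21.65/43.96 = 0.4925
Wq(M/M/1) = ρ/(μ−λ) = 0.4925/22.31 = 0.02207 hr
Wq(M/D/1) = ρ/(2(μ−λ)) = 0.01104 hr
Savings = 0.02207 − 0.01104 = 0.01104 hr

Final: 0.01104 hr


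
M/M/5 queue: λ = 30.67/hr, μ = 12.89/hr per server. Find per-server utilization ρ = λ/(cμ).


ρ = λ/(cμ) = 30.67/(5·12.89) = 30.67/64.45 = 0.4759

Final: 0.4759


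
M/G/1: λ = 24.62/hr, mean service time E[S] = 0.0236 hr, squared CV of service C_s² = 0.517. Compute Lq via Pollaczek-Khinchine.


ρ = λ·E[S] = 24.62·0.0236 = 0.5810
Lq = ρ²(1+C_s²)/(2(1−ρ)) = 0.3376·(1+0.517)/(2·0.4190)
= 0.3376·1.5170/0.8379 = 0.61119

Final: 0.61119


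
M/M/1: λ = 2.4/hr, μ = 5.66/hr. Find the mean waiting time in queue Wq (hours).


ρ = 2.4/5.66 = 0.4240
Wq = ρ/(μ−λ) = 0.4240/(5.66 − 2.4) = 0.4240/3.26 = 0.1301 hr

Final: 0.1301 hr


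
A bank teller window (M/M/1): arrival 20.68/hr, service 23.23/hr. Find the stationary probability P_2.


ρ = 20.68/23.23 = 0.8902
P_n = (1−ρ)·ρ^n = (1 − 0.8902)·0.8902^2 = 0.1098·0.792506 = 0.086995

Final: 0.086995


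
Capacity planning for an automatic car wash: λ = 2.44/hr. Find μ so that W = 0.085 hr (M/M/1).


W = 1/(μ−λ) ⇒ μ − λ = 1/W = 1/0.085 = 11.7647
μ = λ + 1/W = 2.44 + 11.7647 = 14.2047 per hr

Final: 14.2047 /hr


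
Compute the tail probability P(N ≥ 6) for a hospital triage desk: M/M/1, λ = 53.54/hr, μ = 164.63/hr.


ρ = 53.54/164.63 = 0.3252
P(N ≥ n) = ρ^n = 0.3252^6 = 0.001183

Final: 0.001183


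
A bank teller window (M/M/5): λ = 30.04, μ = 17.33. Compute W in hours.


a = 1.7334; ρ = 0.3467; P₀ = 0.176068
Lq = P₀·a^c·ρ/(c!(1−ρ)²) = 0.01865
Wq = Lq/λ = 0.01865/30.04 = 0.0006209 hr
W = Wq + 1/μ = 0.0006209 + 0.05770 = 0.05832 hr

Final: 0.05832 hr


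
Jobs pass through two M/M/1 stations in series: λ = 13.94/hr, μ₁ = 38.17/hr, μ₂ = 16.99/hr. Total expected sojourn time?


Each node sees arrival rate λ = 13.94/hr (tandem ⇒ throughput preserved).
W₁ = 1/(μ₁−λ) = 1/(38.17−13.94) = 0.04127 hr
W₂ = 1/(μ₂−λ) = 1/(16.99−13.94) = 0.32787 hr
W_total = W₁ + W₂ = 0.04127 + 0.32787 = 0.36914 hr

Final: 0.36914 hr


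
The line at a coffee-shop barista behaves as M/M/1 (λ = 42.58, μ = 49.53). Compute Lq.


ρ = 42.58/49.53 = 0.8597
Lq = ρ²/(1−ρ) = 0.7391/0.1403 = 5.2669

Final: 5.2669


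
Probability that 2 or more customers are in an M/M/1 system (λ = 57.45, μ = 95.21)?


ρ = 57.45/95.21 = 0.6034
P(N ≥ n) = ρ^n = 0.6034^2 = 0.364095

Final: 0.364095


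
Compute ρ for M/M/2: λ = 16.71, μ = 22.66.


ρ = λ/(cμ) = 16.71/(2·22.66) = 16.71/45.32 = 0.3687

Final: 0.3687


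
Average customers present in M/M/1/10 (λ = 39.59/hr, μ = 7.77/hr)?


ρ = 39.59/7.77 = 5.0952
L = ρ[1 − (K+1)ρ^K + Kρ^(K+1)] / [(1−ρ)(1−ρ^(K+1))]
Numerator: 5.0952·(1 − 11·11793557.519148 + 10·60090983.549945) = 2400777871.685889
Denominator: (-4.0952)·(-60090982.549945) = 246086880.918821
L = 2400777871.685889/246086880.918821 = 9.7558

Final: 9.7558


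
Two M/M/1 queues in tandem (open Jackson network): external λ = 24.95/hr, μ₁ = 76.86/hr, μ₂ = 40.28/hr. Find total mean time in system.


Each node sees arrival rate λ = 24.95/hr (tandem ⇒ throughput preserved).
W₁ = 1/(μ₁−λ) = 1/(76.86−24.95) = 0.01926 hr
W₂ = 1/(μ₂−λ) = 1/(40.28−24.95) = 0.06523 hr
W_total = W₁ + W₂ = 0.01926 + 0.06523 = 0.08450 hr

Final: 0.08450 hr


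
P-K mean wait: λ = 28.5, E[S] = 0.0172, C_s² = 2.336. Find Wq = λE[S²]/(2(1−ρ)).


ρ = λ·E[S] = 28.5·0.0172 = 0.4902
E[S²] = E[S]²(1+C_s²) = 0.0172²·(1+2.336) = 0.0009869
Wq = λ·E[S²]/(2(1−ρ)) = 28.5·0.0009869/(2·0.5098) = 0.02759 hr

Final: 0.02759 hr


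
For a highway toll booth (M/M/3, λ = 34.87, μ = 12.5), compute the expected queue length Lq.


a = λ/μ = 2.7896; ρ = a/3 = 0.9299
P₀ = 0.016872
Lq = P₀·a^c·ρ / (c!·(1−ρ)²) = 0.016872·21.70830·0.9299/(6·0.004919)
= 11.54040

Final: 11.54040


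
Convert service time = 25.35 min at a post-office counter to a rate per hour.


μ = 1/(service time) in consistent units.
1 hour = 60 min, so μ = 60/25.35 = 2.3669 per hour

Final: 2.3669 /hr


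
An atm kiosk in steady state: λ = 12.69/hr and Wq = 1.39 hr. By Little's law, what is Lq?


Lq = λWq = 12.69·1.39 = 17.6391

Final: 17.6391


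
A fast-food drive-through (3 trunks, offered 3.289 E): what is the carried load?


B(3,3.289) = 0.379445 (Erlang-B)
Carried load = a(1 − B) = 3.289·(1 − 0.379445) = 3.289·0.620555 = 2.0410 E

Final: 2.0410 Erlangs


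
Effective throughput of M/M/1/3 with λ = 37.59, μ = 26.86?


ρ = 1.3995; P_K = (1−ρ)ρ^3/(1−ρ^4) = 0.386104
λ_eff = λ(1 − P_K) = 37.59·(1 − 0.386104) = 37.59·0.613896 = 23.0763 /hr

Final: 23.0763 /hr


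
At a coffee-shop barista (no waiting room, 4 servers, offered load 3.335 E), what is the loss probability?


B(c,a) = (a^c/c!) / Σ_{k=0}^{c} a^k/k!
a^4/4! = 5.154329
Σ terms (k=0..4): 1.00000 + 3.33500 + 5.56111 + 6.18210 + 5.15433 = 21.232545
B = 5.154329/21.232545 = 0.242756

Final: 0.242756


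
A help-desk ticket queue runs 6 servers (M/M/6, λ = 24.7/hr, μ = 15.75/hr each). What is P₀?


a = λ/μ = 24.7/15.75 = 1.5683; ρ = a/c = 0.2614
Σ_{k=0}^{5} a^k/k! (terms k=0..5) = 1.00000 + 1.56825 + 1.22971 + 0.64283 + 0.25203 + 0.07905 = 4.77188
Tail: a^6/(6!(1−ρ)) = 14.87642/(720·0.7386) = 0.02797
P₀ = 1/(4.77188 + 0.02797) = 1/4.79985 = 0.208340

Final: 0.208340


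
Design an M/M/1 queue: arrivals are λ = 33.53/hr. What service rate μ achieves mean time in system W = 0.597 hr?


W = 1/(μ−λ) ⇒ μ − λ = 1/W = 1/0.597 = 1.6750
μ = λ + 1/W = 33.53 + 1.6750 = 35.2050 per hr

Final: 35.2050 /hr


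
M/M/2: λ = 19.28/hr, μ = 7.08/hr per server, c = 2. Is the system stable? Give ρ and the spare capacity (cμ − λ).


Total capacity cμ = 2·7.08 = 14.16/hr
ρ = λ/(cμ) = 19.28/14.16 = 1.3616
Stable ⇔ ρ < 1: NO
Spare capacity = cμ − λ = 14.16 − 19.28 = -5.12/hr

Final: ρ = 1.3616; unstable; margin = -5.12/hr


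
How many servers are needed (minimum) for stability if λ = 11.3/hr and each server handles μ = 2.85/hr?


Stability requires cμ > λ ⇔ c > λ/μ.
λ/μ = 11.3/2.85 = 3.9649
Minimum integer c = ⌊3.9649⌋ + 1 = 4
Check: 4·2.85 = 11.40 > 11.3, while 3·2.85 = 8.55 ≤ 11.3

Final: 4 servers


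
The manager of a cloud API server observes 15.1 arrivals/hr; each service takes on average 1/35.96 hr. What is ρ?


ρ = λ/μ = 15.1/35.96 = 0.4199

Final: 0.4199


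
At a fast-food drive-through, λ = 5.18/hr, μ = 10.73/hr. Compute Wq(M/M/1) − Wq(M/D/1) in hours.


ρ = 5.18/10.73 = 0.4828
Wq(M/M/1) = ρ/(μ−λ) = 0.4828/5.55 = 0.08698 hr
Wq(M/D/1) = ρ/(2(μ−λ)) = 0.04349 hr
Savings = 0.08698 − 0.04349 = 0.04349 hr

Final: 0.04349 hr


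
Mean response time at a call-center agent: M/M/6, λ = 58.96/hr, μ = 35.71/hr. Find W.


a = 1.6511; ρ = 0.2752; P₀ = 0.191756
Lq = P₀·a^c·ρ/(c!(1−ρ)²) = 0.002826
Wq = Lq/λ = 0.002826/58.96 = 0.00004793 hr
W = Wq + 1/μ = 0.00004793 + 0.02800 = 0.02805 hr

Final: 0.02805 hr


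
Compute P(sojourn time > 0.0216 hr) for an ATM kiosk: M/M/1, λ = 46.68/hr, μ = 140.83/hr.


W ~ Exponential(μ−λ) for M/M/1.
μ − λ = 140.83 − 46.68 = 94.1500
P(W > t) = e^{−(μ−λ)t} = e^{−2.0336} = 0.130858

Final: 0.130858


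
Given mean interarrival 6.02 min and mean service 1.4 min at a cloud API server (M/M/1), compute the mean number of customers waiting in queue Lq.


λ = 60/6.02 = 9.9668 /hr
μ = 60/1.4 = 42.8571 /hr
ρ = λ/μ = 9.9668/42.8571 = 0.2326
Lq = ρ²/(1−ρ) = 0.05408/0.7674 = 0.07047

Final: 0.07047


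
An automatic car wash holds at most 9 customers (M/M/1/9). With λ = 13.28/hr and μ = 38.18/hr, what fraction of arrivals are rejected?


ρ = λ/μ = 13.28/38.18 = 0.3478
P_K = (1−ρ)ρ^K/(1−ρ^(K+1)) = (0.6522·0.00007452)/(1 − 0.00002592)
= 0.00004860/0.999974 = 0.00004860

Final: 0.00004860


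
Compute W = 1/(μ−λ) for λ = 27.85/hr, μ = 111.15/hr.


W = 1/(μ−λ) = 1/(111.15 − 27.85) = 1/83.30 = 0.01200 hr

Final: 0.01200 hr


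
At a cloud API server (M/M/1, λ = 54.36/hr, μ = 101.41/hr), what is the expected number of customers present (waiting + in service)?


ρ = λ/μ = 54.36/101.41 = 0.5360
L = ρ/(1−ρ) = 0.5360/(1 − 0.5360) = 0.5360/0.4640 = 1.1554

Final: 1.1554


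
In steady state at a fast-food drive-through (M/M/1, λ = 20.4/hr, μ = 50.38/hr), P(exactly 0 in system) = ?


ρ = 20.4/50.38 = 0.4049
P_n = (1−ρ)·ρ^n = (1 − 0.4049)·0.4049^0 = 0.5951·1.000000 = 0.595077

Final: 0.595077


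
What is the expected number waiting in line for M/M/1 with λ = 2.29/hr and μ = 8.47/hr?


ρ = 2.29/8.47 = 0.2704
Lq = ρ²/(1−ρ) = 0.07310/0.7296 = 0.1002

Final: 0.1002


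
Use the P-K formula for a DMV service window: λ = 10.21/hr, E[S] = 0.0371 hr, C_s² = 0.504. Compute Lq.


ρ = λ·E[S] = 10.21·0.0371 = 0.3788
Lq = ρ²(1+C_s²)/(2(1−ρ)) = 0.1435·(1+0.504)/(2·0.6212)
= 0.1435·1.5040/1.2424 = 0.17369

Final: 0.17369


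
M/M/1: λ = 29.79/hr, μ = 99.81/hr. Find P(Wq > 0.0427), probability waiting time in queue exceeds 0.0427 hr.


ρ = 29.79/99.81 = 0.2985
P(Wq > t) = ρ·e^{−(μ−λ)t} = 0.2985·e^{−2.9899}
= 0.2985·0.050295 = 0.015011

Final: 0.015011


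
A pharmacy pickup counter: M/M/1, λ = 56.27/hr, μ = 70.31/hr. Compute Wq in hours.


ρ = 56.27/70.31 = 0.8003
Wq = ρ/(μ−λ) = 0.8003/(70.31 − 56.27) = 0.8003/14.04 = 0.05700 hr

Final: 0.05700 hr


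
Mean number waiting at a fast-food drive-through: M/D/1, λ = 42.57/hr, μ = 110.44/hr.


ρ = 42.57/110.44 = 0.3855
M/D/1: Lq = ρ²/(2(1−ρ)) = 0.1486/(2·0.6145) = 0.12089

Final: 0.12089


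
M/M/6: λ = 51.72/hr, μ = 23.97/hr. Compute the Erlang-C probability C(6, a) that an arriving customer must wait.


a = λ/μ = 2.1577; ρ = a/6 = 0.3596
P₀ = 0.115320 (from M/M/c formula)
C(c,a) = [a^c/(c!(1−ρ))]·P₀ = [100.91202/(720·0.6404)]·0.115320
= 0.21886·0.115320 = 0.025239

Final: 0.025239


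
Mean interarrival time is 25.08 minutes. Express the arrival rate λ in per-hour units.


λ = 1/(interarrival time) in consistent units.
1 hour = 60 min, so λ = 60/25.08 = 2.3923 per hour

Final: 2.3923 /hr


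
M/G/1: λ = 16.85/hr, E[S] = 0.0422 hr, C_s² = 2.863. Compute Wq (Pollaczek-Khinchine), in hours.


ρ = λ·E[S] = 16.85·0.0422 = 0.7111
E[S²] = E[S]²(1+C_s²) = 0.0422²·(1+2.863) = 0.006879
Wq = λ·E[S²]/(2(1−ρ)) = 16.85·0.006879/(2·0.2889) = 0.20060 hr

Final: 0.20060 hr


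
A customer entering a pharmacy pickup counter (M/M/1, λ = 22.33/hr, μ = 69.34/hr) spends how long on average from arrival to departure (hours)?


W = 1/(μ−λ) = 1/(69.34 − 22.33) = 1/47.01 = 0.02127 hr

Final: 0.02127 hr


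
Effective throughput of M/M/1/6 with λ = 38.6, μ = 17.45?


ρ = 2.2120; P_K = (1−ρ)ρ^6/(1−ρ^7) = 0.550050
λ_eff = λ(1 − P_K) = 38.6·(1 − 0.550050) = 38.6·0.449950 = 17.3681 /hr

Final: 17.3681 /hr


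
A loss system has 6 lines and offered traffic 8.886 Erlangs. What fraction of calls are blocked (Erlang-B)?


B(c,a) = (a^c/c!) / Σ_{k=0}^{c} a^k/k!
a^6/6! = 683.762623
Σ terms (k=0..6): 1.00000 + 8.88600 + 39.48050 + 116.94124 + 259.78495 + 461.68982 + 683.76262 = 1571.545130
B = 683.762623/1571.545130 = 0.435089

Final: 0.435089


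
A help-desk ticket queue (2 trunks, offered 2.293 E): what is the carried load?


B(2,2.293) = 0.443931 (Erlang-B)
Carried load = a(1 − B) = 2.293·(1 − 0.443931) = 2.293·0.556069 = 1.2751 E

Final: 1.2751 Erlangs


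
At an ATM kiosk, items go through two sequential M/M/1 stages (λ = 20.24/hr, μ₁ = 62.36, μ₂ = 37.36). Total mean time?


Each node sees arrival rate λ = 20.24/hr (tandem ⇒ throughput preserved).
W₁ = 1/(μ₁−λ) = 1/(62.36−20.24) = 0.02374 hr
W₂ = 1/(μ₂−λ) = 1/(37.36−20.24) = 0.05841 hr
W_total = W₁ + W₂ = 0.02374 + 0.05841 = 0.08215 hr

Final: 0.08215 hr


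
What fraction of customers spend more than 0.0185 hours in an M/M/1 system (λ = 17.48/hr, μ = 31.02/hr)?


W ~ Exponential(μ−λ) for M/M/1.
μ − λ = 31.02 − 17.48 = 13.5400
P(W > t) = e^{−(μ−λ)t} = e^{−0.2505} = 0.778419

Final: 0.778419


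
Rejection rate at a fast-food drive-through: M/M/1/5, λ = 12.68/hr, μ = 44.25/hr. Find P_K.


ρ = λ/μ = 12.68/44.25 = 0.2866
P_K = (1−ρ)ρ^K/(1−ρ^(K+1)) = (0.7134·0.001932)/(1 − 0.0005537)
= 0.001378/0.999446 = 0.001379

Final: 0.001379


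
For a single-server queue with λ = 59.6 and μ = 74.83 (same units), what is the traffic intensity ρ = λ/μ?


ρ = λ/μ = 59.6/74.83 = 0.7965

Final: 0.7965


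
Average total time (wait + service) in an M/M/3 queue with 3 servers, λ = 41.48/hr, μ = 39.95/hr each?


a = 1.0383; ρ = 0.3461; P₀ = 0.349329
Lq = P₀·a^c·ρ/(c!(1−ρ)²) = 0.05275
Wq = Lq/λ = 0.05275/41.48 = 0.001272 hr
W = Wq + 1/μ = 0.001272 + 0.02503 = 0.02630 hr

Final: 0.02630 hr


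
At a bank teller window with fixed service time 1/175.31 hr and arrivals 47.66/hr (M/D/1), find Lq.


ρ = 47.66/175.31 = 0.2719
M/D/1: Lq = ρ²/(2(1−ρ)) = 0.07391/(2·0.7281) = 0.05075

Final: 0.05075


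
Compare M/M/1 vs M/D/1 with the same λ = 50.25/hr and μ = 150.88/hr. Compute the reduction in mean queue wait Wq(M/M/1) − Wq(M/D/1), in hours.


ρ = 50.25/150.88 = 0.3330
Wq(M/M/1) = ρ/(μ−λ) = 0.3330/100.63 = 0.003310 hr
Wq(M/D/1) = ρ/(2(μ−λ)) = 0.001655 hr
Savings = 0.003310 − 0.001655 = 0.001655 hr

Final: 0.001655 hr


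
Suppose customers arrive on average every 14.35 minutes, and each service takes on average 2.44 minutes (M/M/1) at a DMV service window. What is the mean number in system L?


λ = 60/14.35 = 4.1812 /hr
μ = 60/2.44 = 24.5902 /hr
ρ = λ/μ = 4.1812/24.5902 = 0.1700
L = ρ/(1−ρ) = 0.1700/0.8300 = 0.2049

Final: 0.2049


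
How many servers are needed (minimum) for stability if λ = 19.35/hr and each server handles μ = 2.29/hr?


Stability requires cμ > λ ⇔ c > λ/μ.
λ/μ = 19.35/2.29 = 8.4498
Minimum integer c = ⌊8.4498⌋ + 1 = 9
Check: 9·2.29 = 20.61 > 19.35, while 8·2.29 = 18.32 ≤ 19.35

Final: 9 servers


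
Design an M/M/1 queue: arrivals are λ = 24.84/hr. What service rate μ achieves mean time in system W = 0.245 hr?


W = 1/(μ−λ) ⇒ μ − λ = 1/W = 1/0.245 = 4.0816
μ = λ + 1/W = 24.84 + 4.0816 = 28.9216 per hr

Final: 28.9216 /hr


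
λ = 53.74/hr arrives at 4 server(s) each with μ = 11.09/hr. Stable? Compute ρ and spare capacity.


Total capacity cμ = 4·11.09 = 44.36/hr
ρ = λ/(cμ) = 53.74/44.36 = 1.2115
Stable ⇔ ρ < 1: NO
Spare capacity = cμ − λ = 44.36 − 53.74 = -9.38/hr

Final: ρ = 1.2115; unstable; margin = -9.38/hr


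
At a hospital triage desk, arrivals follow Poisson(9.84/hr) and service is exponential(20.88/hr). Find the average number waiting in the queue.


ρ = 9.84/20.88 = 0.4713
Lq = ρ²/(1−ρ) = 0.2221/0.5287 = 0.4200

Final: 0.4200


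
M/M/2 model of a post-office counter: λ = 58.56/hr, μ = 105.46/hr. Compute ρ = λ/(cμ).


ρ = λ/(cμ) = 58.56/(2·105.46) = 58.56/210.92 = 0.2776

Final: 0.2776


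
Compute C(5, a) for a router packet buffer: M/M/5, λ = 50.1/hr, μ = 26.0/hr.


a = λ/μ = 1.9269; ρ = a/5 = 0.3854
P₀ = 0.144707 (from M/M/c formula)
C(c,a) = [a^c/(c!(1−ρ))]·P₀ = [26.56574/(120·0.6146)]·0.144707
= 0.36019·0.144707 = 0.052123

Final: 0.052123


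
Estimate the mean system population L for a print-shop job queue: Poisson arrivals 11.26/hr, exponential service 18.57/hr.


ρ = λ/μ = 11.26/18.57 = 0.6064
L = ρ/(1−ρ) = 0.6064/(1 − 0.6064) = 0.6064/0.3936 = 1.5404

Final: 1.5404


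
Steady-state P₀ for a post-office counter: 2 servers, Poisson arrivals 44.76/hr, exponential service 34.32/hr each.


a = λ/μ = 44.76/34.32 = 1.3042; ρ = a/c = 0.6521
Σ_{k=0}^{1} a^k/k! (terms k=0..1) = 1.00000 + 1.30420 = 2.30420
Tail: a^2/(2!(1−ρ)) = 1.70093/(2·0.3479) = 2.44455
P₀ = 1/(2.30420 + 2.44455) = 1/4.74874 = 0.210582

Final: 0.210582


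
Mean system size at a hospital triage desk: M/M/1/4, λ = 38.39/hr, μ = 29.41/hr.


ρ = 38.39/29.41 = 1.3053
L = ρ[1 − (K+1)ρ^K + Kρ^(K+1)] / [(1−ρ)(1−ρ^(K+1))]
Numerator: 1.3053·(1 − 5·2.903303 + 4·3.789793) = 2.144221
Denominator: (-0.3053)·(-2.789793) = 0.851831
L = 2.144221/0.851831 = 2.5172

Final: 2.5172


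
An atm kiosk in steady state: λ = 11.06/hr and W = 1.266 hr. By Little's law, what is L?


L = λW = 11.06·1.266 = 14.0020

Final: 14.0020


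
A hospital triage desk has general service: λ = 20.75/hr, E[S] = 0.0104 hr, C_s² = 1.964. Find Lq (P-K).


ρ = λ·E[S] = 20.75·0.0104 = 0.2158
Lq = ρ²(1+C_s²)/(2(1−ρ)) = 0.04657·(1+1.964)/(2·0.7842)
= 0.04657·2.9640/1.5684 = 0.08801

Final: 0.08801


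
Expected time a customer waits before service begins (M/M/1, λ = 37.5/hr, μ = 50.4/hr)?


ρ = 37.5/50.4 = 0.7440
Wq = ρ/(μ−λ) = 0.7440/(50.4 − 37.5) = 0.7440/12.90 = 0.05768 hr

Final: 0.05768 hr


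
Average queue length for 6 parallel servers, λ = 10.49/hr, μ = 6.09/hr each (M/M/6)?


a = λ/μ = 1.7225; ρ = a/6 = 0.2871
P₀ = 0.178514
Lq = P₀·a^c·ρ / (c!·(1−ρ)²) = 0.178514·26.11856·0.2871/(720·0.50825)
= 0.003658

Final: 0.003658


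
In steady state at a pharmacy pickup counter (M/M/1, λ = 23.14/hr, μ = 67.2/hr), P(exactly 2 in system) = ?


ρ = 23.14/67.2 = 0.3443
P_n = (1−ρ)·ρ^n = (1 − 0.3443)·0.3443^2 = 0.6557·0.118574 = 0.077743

Final: 0.077743


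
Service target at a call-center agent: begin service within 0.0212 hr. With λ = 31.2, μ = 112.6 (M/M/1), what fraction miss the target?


ρ = 31.2/112.6 = 0.2771
P(Wq > t) = ρ·e^{−(μ−λ)t} = 0.2771·e^{−1.7257}
= 0.2771·0.178052 = 0.049336

Final: 0.049336


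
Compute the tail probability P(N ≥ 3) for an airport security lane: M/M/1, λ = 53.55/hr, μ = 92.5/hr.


ρ = 53.55/92.5 = 0.5789
P(N ≥ n) = ρ^n = 0.5789^3 = 0.194023

Final: 0.194023


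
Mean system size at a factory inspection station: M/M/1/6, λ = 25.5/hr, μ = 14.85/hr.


ρ = 25.5/14.85 = 1.7172
L = ρ[1 − (K+1)ρ^K + Kρ^(K+1)] / [(1−ρ)(1−ρ^(K+1))]
Numerator: 1.7172·(1 − 7·25.637895 + 6·44.024668) = 147.131984
Denominator: (-0.7172)·(-43.024668) = 30.856075
L = 147.131984/30.856075 = 4.7683

Final: 4.7683


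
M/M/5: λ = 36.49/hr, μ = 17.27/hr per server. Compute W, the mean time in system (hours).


a = 2.1129; ρ = 0.4226; P₀ = 0.119682
Lq = P₀·a^c·ρ/(c!(1−ρ)²) = 0.05323
Wq = Lq/λ = 0.05323/36.49 = 0.001459 hr
W = Wq + 1/μ = 0.001459 + 0.05790 = 0.05936 hr

Final: 0.05936 hr


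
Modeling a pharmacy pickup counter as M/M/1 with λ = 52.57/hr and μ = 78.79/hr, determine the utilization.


ρ = λ/μ = 52.57/78.79 = 0.6672

Final: 0.6672


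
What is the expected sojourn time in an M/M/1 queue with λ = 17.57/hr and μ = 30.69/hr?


W = 1/(μ−λ) = 1/(30.69 − 17.57) = 1/13.12 = 0.07622 hr

Final: 0.07622 hr


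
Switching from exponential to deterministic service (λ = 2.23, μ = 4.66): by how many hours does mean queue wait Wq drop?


ρ = 2.23/4.66 = 0.4785
Wq(M/M/1) = ρ/(μ−λ) = 0.4785/2.43 = 0.19693 hr
Wq(M/D/1) = ρ/(2(μ−λ)) = 0.09847 hr
Savings = 0.19693 − 0.09847 = 0.09847 hr

Final: 0.09847 hr


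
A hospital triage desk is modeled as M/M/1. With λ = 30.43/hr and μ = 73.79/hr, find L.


ρ = λ/μ = 30.43/73.79 = 0.4124
L = ρ/(1−ρ) = 0.4124/(1 − 0.4124) = 0.4124/0.5876 = 0.7018

Final: 0.7018


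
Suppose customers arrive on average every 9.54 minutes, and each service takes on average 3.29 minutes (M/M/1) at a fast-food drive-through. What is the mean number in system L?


λ = 60/9.54 = 6.2893 /hr
μ = 60/3.29 = 18.2371 /hr
ρ = λ/μ = 6.2893/18.2371 = 0.3449
L = ρ/(1−ρ) = 0.3449/0.6551 = 0.5264

Final: 0.5264


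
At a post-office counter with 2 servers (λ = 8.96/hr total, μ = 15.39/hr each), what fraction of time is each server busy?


ρ = λ/(cμ) = 8.96/(2·15.39) = 8.96/30.78 = 0.2911

Final: 0.2911


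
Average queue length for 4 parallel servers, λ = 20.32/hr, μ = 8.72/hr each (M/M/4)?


a = λ/μ = 2.3303; ρ = a/4 = 0.5826
P₀ = 0.090109
Lq = P₀·a^c·ρ / (c!·(1−ρ)²) = 0.090109·29.48688·0.5826/(24·0.17425)
= 0.37014

Final: 0.37014


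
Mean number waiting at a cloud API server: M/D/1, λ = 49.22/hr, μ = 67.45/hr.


ρ = 49.22/67.45 = 0.7297
M/D/1: Lq = ρ²/(2(1−ρ)) = 0.5325/(2·0.2703) = 0.98511

Final: 0.98511


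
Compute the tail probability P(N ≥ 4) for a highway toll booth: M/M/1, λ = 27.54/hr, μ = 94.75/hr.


ρ = 27.54/94.75 = 0.2907
P(N ≥ n) = ρ^n = 0.2907^4 = 0.007137

Final: 0.007137


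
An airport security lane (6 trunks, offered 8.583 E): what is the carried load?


B(6,8.583) = 0.420226 (Erlang-B)
Carried load = a(1 − B) = 8.583·(1 − 0.420226) = 8.583·0.579774 = 4.9762 E

Final: 4.9762 Erlangs


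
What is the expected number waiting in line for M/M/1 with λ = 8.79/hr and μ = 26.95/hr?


ρ = 8.79/26.95 = 0.3262
Lq = ρ²/(1−ρ) = 0.1064/0.6738 = 0.1579

Final: 0.1579


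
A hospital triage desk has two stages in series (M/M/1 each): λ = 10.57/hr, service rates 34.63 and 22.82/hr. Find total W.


Each node sees arrival rate λ = 10.57/hr (tandem ⇒ throughput preserved).
W₁ = 1/(μ₁−λ) = 1/(34.63−10.57) = 0.04156 hr
W₂ = 1/(μ₂−λ) = 1/(22.82−10.57) = 0.08163 hr
W_total = W₁ + W₂ = 0.04156 + 0.08163 = 0.12320 hr

Final: 0.12320 hr


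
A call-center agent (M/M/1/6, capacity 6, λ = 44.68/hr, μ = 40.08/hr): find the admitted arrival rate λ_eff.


ρ = 1.1148; P_K = (1−ρ)ρ^6/(1−ρ^7) = 0.193310
λ_eff = λ(1 − P_K) = 44.68·(1 − 0.193310) = 44.68·0.806690 = 36.0429 /hr

Final: 36.0429 /hr


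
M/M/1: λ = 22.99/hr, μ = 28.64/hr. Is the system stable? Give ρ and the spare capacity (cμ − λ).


Total capacity cμ = 1·28.64 = 28.64/hr
ρ = λ/(cμ) = 22.99/28.64 = 0.8027
Stable ⇔ ρ < 1: YES
Spare capacity = cμ − λ = 28.64 − 22.99 = 5.65/hr

Final: ρ = 0.8027; stable; margin = 5.65/hr


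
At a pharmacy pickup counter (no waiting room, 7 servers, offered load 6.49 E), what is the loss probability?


B(c,a) = (a^c/c!) / Σ_{k=0}^{c} a^k/k!
a^7/7! = 96.223764
Σ terms (k=0..7): 1.00000 + 6.49000 + 21.06005 + 45.55991 + 73.92095 + 95.94939 + 103.78526 + 96.22376 = 443.989329
B = 96.223764/443.989329 = 0.216725

Final: 0.216725


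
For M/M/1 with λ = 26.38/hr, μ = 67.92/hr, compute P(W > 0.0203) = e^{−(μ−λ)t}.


W ~ Exponential(μ−λ) for M/M/1.
μ − λ = 67.92 − 26.38 = 41.5400
P(W > t) = e^{−(μ−λ)t} = e^{−0.8433} = 0.430305

Final: 0.430305


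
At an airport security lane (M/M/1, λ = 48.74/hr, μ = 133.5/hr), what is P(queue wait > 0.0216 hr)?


ρ = 48.74/133.5 = 0.3651
P(Wq > t) = ρ·e^{−(μ−λ)t} = 0.3651·e^{−1.8308}
= 0.3651·0.160283 = 0.058518

Final: 0.058518


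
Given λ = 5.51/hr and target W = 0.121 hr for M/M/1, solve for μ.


W = 1/(μ−λ) ⇒ μ − λ = 1/W = 1/0.121 = 8.2645
μ = λ + 1/W = 5.51 + 8.2645 = 13.7745 per hr

Final: 13.7745 /hr


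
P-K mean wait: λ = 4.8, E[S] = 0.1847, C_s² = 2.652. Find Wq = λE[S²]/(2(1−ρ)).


ρ = λ·E[S] = 4.8·0.1847 = 0.8866
E[S²] = E[S]²(1+C_s²) = 0.1847²·(1+2.652) = 0.124585
Wq = λ·E[S²]/(2(1−ρ)) = 4.8·0.124585/(2·0.1134) = 2.63578 hr

Final: 2.63578 hr


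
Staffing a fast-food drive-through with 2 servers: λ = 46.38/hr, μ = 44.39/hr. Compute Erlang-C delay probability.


a = λ/μ = 1.0448; ρ = a/2 = 0.5224
P₀ = 0.313702 (from M/M/c formula)
C(c,a) = [a^c/(c!(1−ρ))]·P₀ = [1.09167/(2·0.4776)]·0.313702
= 1.14291·0.313702 = 0.358532

Final: 0.358532


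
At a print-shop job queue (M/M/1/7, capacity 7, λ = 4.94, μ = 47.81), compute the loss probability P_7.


ρ = λ/μ = 4.94/47.81 = 0.1033
P_K = (1−ρ)ρ^K/(1−ρ^(K+1)) = (0.8967·0.0000001257)/(1 − 0.00000001299)
= 0.0000001127/1.000000 = 0.0000001127

Final: 0.0000001127


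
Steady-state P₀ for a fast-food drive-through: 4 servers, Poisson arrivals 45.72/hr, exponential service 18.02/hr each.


a = λ/μ = 45.72/18.02 = 2.5372; ρ = a/c = 0.6343
Σ_{k=0}^{3} a^k/k! (terms k=0..3) = 1.00000 + 2.53718 + 3.21864 + 2.72209 = 9.47792
Tail: a^4/(4!(1−ρ)) = 41.43866/(24·0.3657) = 4.72132
P₀ = 1/(9.47792 + 4.72132) = 1/14.19924 = 0.070426

Final: 0.070426


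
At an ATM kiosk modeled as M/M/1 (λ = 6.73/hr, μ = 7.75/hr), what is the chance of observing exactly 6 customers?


ρ = 6.73/7.75 = 0.8684
P_n = (1−ρ)·ρ^n = (1 − 0.8684)·0.8684^6 = 0.1316·0.428825 = 0.056439

Final: 0.056439


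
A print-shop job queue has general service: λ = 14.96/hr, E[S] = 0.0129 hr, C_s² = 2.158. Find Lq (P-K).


ρ = λ·E[S] = 14.96·0.0129 = 0.1930
Lq = ρ²(1+C_s²)/(2(1−ρ)) = 0.03724·(1+2.158)/(2·0.8070)
= 0.03724·3.1580/1.6140 = 0.07287

Final: 0.07287


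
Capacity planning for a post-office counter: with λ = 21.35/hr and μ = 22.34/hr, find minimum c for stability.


Stability requires cμ > λ ⇔ c > λ/μ.
λ/μ = 21.35/22.34 = 0.9557
Minimum integer c = ⌊0.9557⌋ + 1 = 1
Check: 1·22.34 = 22.34 > 21.35, while 0·22.34 = 0.00 ≤ 21.35

Final: 1 servers


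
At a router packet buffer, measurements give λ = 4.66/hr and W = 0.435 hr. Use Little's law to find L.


L = λW = 4.66·0.435 = 2.0271

Final: 2.0271


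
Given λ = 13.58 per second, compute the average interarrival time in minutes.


Mean interarrival time = 1/λ = 1/13.58 second = 0.07364 second
In minutes: 0.07364 × 0.0166667 = 0.001227 min

Final: 0.001227 min


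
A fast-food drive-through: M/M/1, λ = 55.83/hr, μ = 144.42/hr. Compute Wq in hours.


ρ = 55.83/144.42 = 0.3866
Wq = ρ/(μ−λ) = 0.3866/(144.42 − 55.83) = 0.3866/88.59 = 0.004364 hr

Final: 0.004364 hr


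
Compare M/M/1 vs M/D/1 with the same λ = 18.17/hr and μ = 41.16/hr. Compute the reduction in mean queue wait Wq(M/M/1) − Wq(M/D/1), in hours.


ρ = 18.17/41.16 = 0.4414
Wq(M/M/1) = ρ/(μ−λ) = 0.4414/22.99 = 0.01920 hr
Wq(M/D/1) = ρ/(2(μ−λ)) = 0.009601 hr
Savings = 0.01920 − 0.009601 = 0.009601 hr

Final: 0.009601 hr


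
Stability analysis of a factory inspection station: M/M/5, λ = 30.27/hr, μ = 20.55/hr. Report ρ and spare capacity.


Total capacity cμ = 5·20.55 = 102.75/hr
ρ = λ/(cμ) = 30.27/102.75 = 0.2946
Stable ⇔ ρ < 1: YES
Spare capacity = cμ − λ = 102.75 − 30.27 = 72.48/hr

Final: ρ = 0.2946; stable; margin = 72.48/hr


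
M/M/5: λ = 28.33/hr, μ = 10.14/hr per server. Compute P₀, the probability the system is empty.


a = λ/μ = 28.33/10.14 = 2.7939; ρ = a/c = 0.5588
Σ_{k=0}^{4} a^k/k! (terms k=0..4) = 1.00000 + 2.79389 + 3.90290 + 3.63475 + 2.53877 = 13.87030
Tail: a^5/(5!(1−ρ)) = 170.23274/(120·0.4412) = 3.21517
P₀ = 1/(13.87030 + 3.21517) = 1/17.08547 = 0.058529

Final: 0.058529


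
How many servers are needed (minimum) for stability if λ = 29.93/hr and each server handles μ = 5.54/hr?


Stability requires cμ > λ ⇔ c > λ/μ.
λ/μ = 29.93/5.54 = 5.4025
Minimum integer c = ⌊5.4025⌋ + 1 = 6
Check: 6·5.54 = 33.24 > 29.93, while 5·5.54 = 27.70 ≤ 29.93

Final: 6 servers


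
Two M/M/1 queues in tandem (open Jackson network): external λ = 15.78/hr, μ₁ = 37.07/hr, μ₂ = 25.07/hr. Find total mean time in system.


Each node sees arrival rate λ = 15.78/hr (tandem ⇒ throughput preserved).
W₁ = 1/(μ₁−λ) = 1/(37.07−15.78) = 0.04697 hr
W₂ = 1/(μ₂−λ) = 1/(25.07−15.78) = 0.10764 hr
W_total = W₁ + W₂ = 0.04697 + 0.10764 = 0.15461 hr

Final: 0.15461 hr


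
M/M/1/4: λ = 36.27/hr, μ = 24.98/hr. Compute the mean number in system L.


ρ = 36.27/24.98 = 1.4520
L = ρ[1 − (K+1)ρ^K + Kρ^(K+1)] / [(1−ρ)(1−ρ^(K+1))]
Numerator: 1.4520·(1 − 5·4.444475 + 4·6.453207) = 6.665161
Denominator: (-0.4520)·(-5.453207) = 2.464640
L = 6.665161/2.464640 = 2.7043

Final: 2.7043


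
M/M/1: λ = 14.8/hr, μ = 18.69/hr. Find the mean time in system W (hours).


W = 1/(μ−λ) = 1/(18.69 − 14.8) = 1/3.89 = 0.2571 hr

Final: 0.2571 hr


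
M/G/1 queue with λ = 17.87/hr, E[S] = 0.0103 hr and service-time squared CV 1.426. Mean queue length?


ρ = λ·E[S] = 17.87·0.0103 = 0.1841
Lq = ρ²(1+C_s²)/(2(1−ρ)) = 0.03388·(1+1.426)/(2·0.8159)
= 0.03388·2.4260/1.6319 = 0.05036

Final: 0.05036


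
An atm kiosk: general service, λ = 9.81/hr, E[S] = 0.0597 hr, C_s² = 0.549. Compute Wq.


ρ = λ·E[S] = 9.81·0.0597 = 0.5857
E[S²] = E[S]²(1+C_s²) = 0.0597²·(1+0.549) = 0.005521
Wq = λ·E[S²]/(2(1−ρ)) = 9.81·0.005521/(2·0.4143) = 0.06536 hr

Final: 0.06536 hr


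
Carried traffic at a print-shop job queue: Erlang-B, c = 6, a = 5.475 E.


B(6,5.475) = 0.227189 (Erlang-B)
Carried load = a(1 − B) = 5.475·(1 − 0.227189) = 5.475·0.772811 = 4.2311 E

Final: 4.2311 Erlangs


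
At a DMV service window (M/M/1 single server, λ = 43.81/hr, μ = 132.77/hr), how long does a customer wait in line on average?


ρ = 43.81/132.77 = 0.3300
Wq = ρ/(μ−λ) = 0.3300/(132.77 − 43.81) = 0.3300/88.96 = 0.003709 hr

Final: 0.003709 hr


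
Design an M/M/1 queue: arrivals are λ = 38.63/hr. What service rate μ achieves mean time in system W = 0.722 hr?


W = 1/(μ−λ) ⇒ μ − λ = 1/W = 1/0.722 = 1.3850
μ = λ + 1/W = 38.63 + 1.3850 = 40.0150 per hr

Final: 40.0150 /hr


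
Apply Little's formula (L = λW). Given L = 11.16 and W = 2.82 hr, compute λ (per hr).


λ = L/W = 11.16/2.82 = 3.9574 /hr

Final: 3.9574 /hr


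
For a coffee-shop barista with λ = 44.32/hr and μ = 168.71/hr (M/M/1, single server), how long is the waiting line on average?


ρ = 44.32/168.71 = 0.2627
Lq = ρ²/(1−ρ) = 0.06901/0.7373 = 0.09360

Final: 0.09360


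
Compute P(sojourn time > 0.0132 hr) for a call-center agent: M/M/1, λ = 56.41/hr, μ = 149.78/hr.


W ~ Exponential(μ−λ) for M/M/1.
μ − λ = 149.78 − 56.41 = 93.3700
P(W > t) = e^{−(μ−λ)t} = e^{−1.2325} = 0.291567

Final: 0.291567


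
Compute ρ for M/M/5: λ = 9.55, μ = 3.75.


ρ = λ/(cμ) = 9.55/(5·3.75) = 9.55/18.75 = 0.5093

Final: 0.5093


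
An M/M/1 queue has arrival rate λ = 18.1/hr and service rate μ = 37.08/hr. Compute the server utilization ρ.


ρ = λ/μ = 18.1/37.08 = 0.4881

Final: 0.4881


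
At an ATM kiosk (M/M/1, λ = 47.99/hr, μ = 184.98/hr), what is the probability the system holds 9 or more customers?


ρ = 47.99/184.98 = 0.2594
P(N ≥ n) = ρ^n = 0.2594^9 = 0.000005324

Final: 0.000005324


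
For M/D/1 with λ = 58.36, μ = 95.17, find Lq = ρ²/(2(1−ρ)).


ρ = 58.36/95.17 = 0.6132
M/D/1: Lq = ρ²/(2(1−ρ)) = 0.3760/(2·0.3868) = 0.48611

Final: 0.48611


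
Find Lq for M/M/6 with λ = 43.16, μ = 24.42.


a = λ/μ = 1.7674; ρ = a/6 = 0.2946
P₀ = 0.170657
Lq = P₀·a^c·ρ / (c!·(1−ρ)²) = 0.170657·30.47998·0.2946/(720·0.49764)
= 0.004276

Final: 0.004276


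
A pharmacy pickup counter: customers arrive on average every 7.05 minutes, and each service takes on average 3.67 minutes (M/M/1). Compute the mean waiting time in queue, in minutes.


λ = 60/7.05 = 8.5106 /hr
μ = 60/3.67 = 16.3488 /hr
ρ = λ/μ = 8.5106/16.3488 = 0.5206
Wq = ρ/(μ−λ) = 0.5206/(16.3488−8.5106) = 0.06641 hr
In minutes: 0.06641·60 = 3.985 min

Final: 3.985 min


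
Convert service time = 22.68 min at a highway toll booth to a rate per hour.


μ = 1/(service time) in consistent units.
1 hour = 60 min, so μ = 60/22.68 = 2.6455 per hour

Final: 2.6455 /hr


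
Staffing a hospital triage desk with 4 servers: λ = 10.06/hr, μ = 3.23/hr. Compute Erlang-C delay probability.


a = λ/μ = 3.1146; ρ = a/4 = 0.7786
P₀ = 0.031534 (from M/M/c formula)
C(c,a) = [a^c/(c!(1−ρ))]·P₀ = [94.09831/(24·0.2214)]·0.031534
= 17.71198·0.031534 = 0.558523

Final: 0.558523


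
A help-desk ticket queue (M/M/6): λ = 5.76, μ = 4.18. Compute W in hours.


a = 1.3780; ρ = 0.2297; P₀ = 0.252048
Lq = P₀·a^c·ρ/(c!(1−ρ)²) = 0.0009276
Wq = Lq/λ = 0.0009276/5.76 = 0.0001610 hr
W = Wq + 1/μ = 0.0001610 + 0.23923 = 0.23940 hr

Final: 0.23940 hr


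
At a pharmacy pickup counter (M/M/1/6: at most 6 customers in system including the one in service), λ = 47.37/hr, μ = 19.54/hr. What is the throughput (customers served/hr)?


ρ = 2.4243; P_K = (1−ρ)ρ^6/(1−ρ^7) = 0.588699
λ_eff = λ(1 − P_K) = 47.37·(1 − 0.588699) = 47.37·0.411301 = 19.4833 /hr

Final: 19.4833 /hr


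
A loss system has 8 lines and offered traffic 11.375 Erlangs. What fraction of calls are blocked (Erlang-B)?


B(c,a) = (a^c/c!) / Σ_{k=0}^{c} a^k/k!
a^8/8! = 6951.695155
Σ terms (k=0..8): 1.00000 + 11.37500 + 64.69531 + 245.30306 + 697.58058 + 1586.99581 + 3008.67956 + 4889.10428 + 6951.69515 = 17456.428760
B = 6951.695155/17456.428760 = 0.398231

Final: 0.398231


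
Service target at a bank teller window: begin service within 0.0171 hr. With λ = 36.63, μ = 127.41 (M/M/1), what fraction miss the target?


ρ = 36.63/127.41 = 0.2875
P(Wq > t) = ρ·e^{−(μ−λ)t} = 0.2875·e^{−1.5523}
= 0.2875·0.211752 = 0.060878

Final: 0.060878


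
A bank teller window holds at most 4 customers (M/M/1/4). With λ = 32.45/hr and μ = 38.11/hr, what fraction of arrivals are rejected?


ρ = λ/μ = 32.45/38.11 = 0.8515
P_K = (1−ρ)ρ^K/(1−ρ^(K+1)) = (0.1485·0.525658)/(1 − 0.447588)
= 0.078069/0.552412 = 0.141325

Final: 0.141325


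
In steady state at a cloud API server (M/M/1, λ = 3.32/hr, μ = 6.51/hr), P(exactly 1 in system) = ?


ρ = 3.32/6.51 = 0.5100
P_n = (1−ρ)·ρ^n = (1 − 0.5100)·0.5100^1 = 0.4900·0.509985 = 0.249900

Final: 0.249900


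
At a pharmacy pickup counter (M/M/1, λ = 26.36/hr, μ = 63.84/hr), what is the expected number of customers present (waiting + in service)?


ρ = λ/μ = 26.36/63.84 = 0.4129
L = ρ/(1−ρ) = 0.4129/(1 − 0.4129) = 0.4129/0.5871 = 0.7033

Final: 0.7033


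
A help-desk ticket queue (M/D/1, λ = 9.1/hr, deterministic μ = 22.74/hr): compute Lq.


ρ = 9.1/22.74 = 0.4002
M/D/1: Lq = ρ²/(2(1−ρ)) = 0.1601/(2·0.5998) = 0.13349

Final: 0.13349


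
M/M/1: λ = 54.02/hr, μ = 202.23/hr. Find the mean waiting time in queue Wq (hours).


ρ = 54.02/202.23 = 0.2671
Wq = ρ/(μ−λ) = 0.2671/(202.23 − 54.02) = 0.2671/148.21 = 0.001802 hr

Final: 0.001802 hr


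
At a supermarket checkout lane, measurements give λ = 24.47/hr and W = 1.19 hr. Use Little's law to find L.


L = λW = 24.47·1.19 = 29.1193

Final: 29.1193
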